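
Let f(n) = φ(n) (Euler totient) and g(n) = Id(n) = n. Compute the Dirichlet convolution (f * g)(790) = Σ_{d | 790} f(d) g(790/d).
(φ * Id)(790) = 4239

Divisors of 790: [1, 2, 5, 10, 79, 158, 395, 790]. For each d | 790:
  d = 1: φ(1) · Id(790/1) = 1 · 790 = 790
  d = 2: φ(2) · Id(790/2) = 1 · 395 = 395
  d = 5: φ(5) · Id(790/5) = 4 · 158 = 632
  d = 10: φ(10) · Id(790/10) = 4 · 79 = 316
  d = 79: φ(79) · Id(790/79) = 78 · 10 = 780
  d = 158: φ(158) · Id(790/158) = 78 · 5 = 390
  d = 395: φ(395) · Id(790/395) = 312 · 2 = 624
  d = 790: φ(790) · Id(790/790) = 312 · 1 = 312
Summing: (φ * Id)(790) = 790 + 395 + 632 + 316 + 780 + 390 + 624 + 312 = 4239.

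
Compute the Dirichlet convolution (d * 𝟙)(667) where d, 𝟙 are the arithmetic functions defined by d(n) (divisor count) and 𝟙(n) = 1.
(d * 𝟙)(667) = 9

Divisors of 667: [1, 23, 29, 667]. For each d | 667:
  d = 1: d(1) · 𝟙(667/1) = 1 · 1 = 1
  d = 23: d(23) · 𝟙(667/23) = 2 · 1 = 2
  d = 29: d(29) · 𝟙(667/29) = 2 · 1 = 2
  d = 667: d(667) · 𝟙(667/667) = 4 · 1 = 4
Summing: (d * 𝟙)(667) = 1 + 2 + 2 + 4 = 9.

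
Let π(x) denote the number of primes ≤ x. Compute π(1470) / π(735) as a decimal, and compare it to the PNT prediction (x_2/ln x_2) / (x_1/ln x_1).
π(1470)/π(735) = 232/130 ≈ 1.7846;  PNT prediction ≈ 1.8099.

π(735) = 130 and π(1470) = 232, so π(1470)/π(735) ≈ 1.7846. The PNT-predicted ratio is (1470/ln(1470)) / (735/ln(735)) ≈ 1.8099. The two agree to within a few percent, as expected.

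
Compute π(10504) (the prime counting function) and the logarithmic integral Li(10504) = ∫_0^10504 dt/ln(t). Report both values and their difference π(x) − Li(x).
π(10504) = 1285;  Li(10504) ≈ 1300.71;  π(x) − Li(x) ≈ -15.71.

Direct count of primes ≤ 10504 gives π(10504) = 1285. Numerical evaluation of the logarithmic integral gives Li(10504) ≈ 1300.71. The difference π(x) − Li(x) ≈ -15.71 is typically negative for small/moderate x (Li(x) overestimates), though Littlewood's theorem shows this sign changes infinitely often.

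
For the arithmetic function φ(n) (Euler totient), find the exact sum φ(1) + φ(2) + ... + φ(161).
Σ_{n ≤ 161} φ(n) = 7938

Compute φ(n) for each 1 ≤ n ≤ 161: φ(1) = 1, φ(2) = 1, φ(3) = 2, φ(4) = 2, φ(5) = 4, φ(6) = 2, φ(7) = 6, φ(8) = 4, φ(9) = 6, φ(10) = 4, φ(11) = 10, φ(12) = 4, φ(13) = 12, φ(14) = 6, φ(15) = 8, φ(16) = 8, φ(17) = 16, φ(18) = 6, φ(19) = 18, φ(20) = 8, φ(21) = 12, φ(22) = 10, φ(23) = 22, φ(24) = 8, φ(25) = 20, φ(26) = 12, φ(27) = 18, φ(28) = 12, φ(29) = 28, φ(30) = 8, φ(31) = 30, φ(32) = 16, φ(33) = 20, φ(34) = 16, φ(35) = 24, φ(36) = 12, φ(37) = 36, φ(38) = 18, φ(39) = 24, φ(40) = 16, φ(41) = 40, φ(42) = 12, φ(43) = 42, φ(44) = 20, φ(45) = 24, φ(46) = 22, φ(47) = 46, φ(48) = 16, φ(49) = 42, φ(50) = 20, φ(51) = 32, φ(52) = 24, φ(53) = 52, φ(54) = 18, φ(55) = 40, φ(56) = 24, φ(57) = 36, φ(58) = 28, φ(59) = 58, φ(60) = 16, φ(61) = 60, φ(62) = 30, φ(63) = 36, φ(64) = 32, φ(65) = 48, φ(66) = 20, φ(67) = 66, φ(68) = 32, φ(69) = 44, φ(70) = 24, φ(71) = 70, φ(72) = 24, φ(73) = 72, φ(74) = 36, φ(75) = 40, φ(76) = 36, φ(77) = 60, φ(78) = 24, φ(79) = 78, φ(80) = 32, φ(81) = 54, φ(82) = 40, φ(83) = 82, φ(84) = 24, φ(85) = 64, φ(86) = 42, φ(87) = 56, φ(88) = 40, φ(89) = 88, φ(90) = 24, φ(91) = 72, φ(92) = 44, φ(93) = 60, φ(94) = 46, φ(95) = 72, φ(96) = 32, φ(97) = 96, φ(98) = 42, φ(99) = 60, φ(100) = 40, φ(101) = 100, φ(102) = 32, φ(103) = 102, φ(104) = 48, φ(105) = 48, φ(106) = 52, φ(107) = 106, φ(108) = 36, φ(109) = 108, φ(110) = 40, φ(111) = 72, φ(112) = 48, φ(113) = 112, φ(114) = 36, φ(115) = 88, φ(116) = 56, φ(117) = 72, φ(118) = 58, φ(119) = 96, φ(120) = 32, φ(121) = 110, φ(122) = 60, φ(123) = 80, φ(124) = 60, φ(125) = 100, φ(126) = 36, φ(127) = 126, φ(128) = 64, φ(129) = 84, φ(130) = 48, φ(131) = 130, φ(132) = 40, φ(133) = 108, φ(134) = 66, φ(135) = 72, φ(136) = 64, φ(137) = 136, φ(138) = 44, φ(139) = 138, φ(140) = 48, φ(141) = 92, φ(142) = 70, φ(143) = 120, φ(144) = 48, φ(145) = 112, φ(146) = 72, φ(147) = 84, φ(148) = 72, φ(149) = 148, φ(150) = 40, φ(151) = 150, φ(152) = 72, φ(153) = 96, φ(154) = 60, φ(155) = 120, φ(156) = 48, φ(157) = 156, φ(158) = 78, φ(159) = 104, φ(160) = 64, φ(161) = 132. Summing all 161 values: 7938. (Average order: Σ_{n ≤ x} φ(n) ~ (3/π²) x². For x = 161, (3/π²)·161² ≈ 7879.04.)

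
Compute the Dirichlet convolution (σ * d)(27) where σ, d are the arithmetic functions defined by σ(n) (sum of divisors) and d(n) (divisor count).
(σ * d)(27) = 82

Divisors of 27: [1, 3, 9, 27]. For each d | 27:
  d = 1: σ(1) · d(27/1) = 1 · 4 = 4
  d = 3: σ(3) · d(27/3) = 4 · 3 = 12
  d = 9: σ(9) · d(27/9) = 13 · 2 = 26
  d = 27: σ(27) · d(27/27) = 40 · 1 = 40
Summing: (σ * d)(27) = 4 + 12 + 26 + 40 = 82.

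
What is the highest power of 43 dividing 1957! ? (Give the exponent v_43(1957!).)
v_43(1957!) = 46

Legendre's formula: v_p(n!) = Σ_{k ≥ 1} ⌊n / p^k⌋. For p = 43, n = 1957, the terms are:
  ⌊1957/43^1⌋ = ⌊1957/43⌋ = 45
  ⌊1957/43^2⌋ = ⌊1957/1849⌋ = 1
(the next term ⌊1957/43^3⌋ = 0, terminating the sum). Summing: v_43(1957!) = 45 + 1 = 46.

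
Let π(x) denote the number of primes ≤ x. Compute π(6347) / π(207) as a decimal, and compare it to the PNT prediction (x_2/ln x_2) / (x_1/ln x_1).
π(6347)/π(207) = 826/46 ≈ 17.9565;  PNT prediction ≈ 18.6747.

π(207) = 46 and π(6347) = 826, so π(6347)/π(207) ≈ 17.9565. The PNT-predicted ratio is (6347/ln(6347)) / (207/ln(207)) ≈ 18.6747. The two agree to within a few percent, as expected.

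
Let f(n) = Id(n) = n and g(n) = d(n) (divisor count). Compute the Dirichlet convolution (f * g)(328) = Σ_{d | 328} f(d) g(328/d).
(Id * d)(328) = 1118

Divisors of 328: [1, 2, 4, 8, 41, 82, 164, 328]. For each d | 328:
  d = 1: Id(1) · d(328/1) = 1 · 8 = 8
  d = 2: Id(2) · d(328/2) = 2 · 6 = 12
  d = 4: Id(4) · d(328/4) = 4 · 4 = 16
  d = 8: Id(8) · d(328/8) = 8 · 2 = 16
  d = 41: Id(41) · d(328/41) = 41 · 4 = 164
  d = 82: Id(82) · d(328/82) = 82 · 3 = 246
  d = 164: Id(164) · d(328/164) = 164 · 2 = 328
  d = 328: Id(328) · d(328/328) = 328 · 1 = 328
Summing: (Id * d)(328) = 8 + 12 + 16 + 16 + 164 + 246 + 328 + 328 = 1118.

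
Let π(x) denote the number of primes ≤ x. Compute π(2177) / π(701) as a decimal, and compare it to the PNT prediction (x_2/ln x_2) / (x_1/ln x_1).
π(2177)/π(701) = 326/126 ≈ 2.5873;  PNT prediction ≈ 2.6477.

π(701) = 126 and π(2177) = 326, so π(2177)/π(701) ≈ 2.5873. The PNT-predicted ratio is (2177/ln(2177)) / (701/ln(701)) ≈ 2.6477. The two agree to within a few percent, as expected.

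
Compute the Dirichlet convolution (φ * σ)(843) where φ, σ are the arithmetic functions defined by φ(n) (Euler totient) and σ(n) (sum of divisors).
(φ * σ)(843) = 3372

Divisors of 843: [1, 3, 281, 843]. For each d | 843:
  d = 1: φ(1) · σ(843/1) = 1 · 1128 = 1128
  d = 3: φ(3) · σ(843/3) = 2 · 282 = 564
  d = 281: φ(281) · σ(843/281) = 280 · 4 = 1120
  d = 843: φ(843) · σ(843/843) = 560 · 1 = 560
Summing: (φ * σ)(843) = 1128 + 564 + 1120 + 560 = 3372.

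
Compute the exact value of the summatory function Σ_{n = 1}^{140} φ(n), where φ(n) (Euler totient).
Σ_{n ≤ 140} φ(n) = 6000

Compute φ(n) for each 1 ≤ n ≤ 140: φ(1) = 1, φ(2) = 1, φ(3) = 2, φ(4) = 2, φ(5) = 4, φ(6) = 2, φ(7) = 6, φ(8) = 4, φ(9) = 6, φ(10) = 4, φ(11) = 10, φ(12) = 4, φ(13) = 12, φ(14) = 6, φ(15) = 8, φ(16) = 8, φ(17) = 16, φ(18) = 6, φ(19) = 18, φ(20) = 8, φ(21) = 12, φ(22) = 10, φ(23) = 22, φ(24) = 8, φ(25) = 20, φ(26) = 12, φ(27) = 18, φ(28) = 12, φ(29) = 28, φ(30) = 8, φ(31) = 30, φ(32) = 16, φ(33) = 20, φ(34) = 16, φ(35) = 24, φ(36) = 12, φ(37) = 36, φ(38) = 18, φ(39) = 24, φ(40) = 16, φ(41) = 40, φ(42) = 12, φ(43) = 42, φ(44) = 20, φ(45) = 24, φ(46) = 22, φ(47) = 46, φ(48) = 16, φ(49) = 42, φ(50) = 20, φ(51) = 32, φ(52) = 24, φ(53) = 52, φ(54) = 18, φ(55) = 40, φ(56) = 24, φ(57) = 36, φ(58) = 28, φ(59) = 58, φ(60) = 16, φ(61) = 60, φ(62) = 30, φ(63) = 36, φ(64) = 32, φ(65) = 48, φ(66) = 20, φ(67) = 66, φ(68) = 32, φ(69) = 44, φ(70) = 24, φ(71) = 70, φ(72) = 24, φ(73) = 72, φ(74) = 36, φ(75) = 40, φ(76) = 36, φ(77) = 60, φ(78) = 24, φ(79) = 78, φ(80) = 32, φ(81) = 54, φ(82) = 40, φ(83) = 82, φ(84) = 24, φ(85) = 64, φ(86) = 42, φ(87) = 56, φ(88) = 40, φ(89) = 88, φ(90) = 24, φ(91) = 72, φ(92) = 44, φ(93) = 60, φ(94) = 46, φ(95) = 72, φ(96) = 32, φ(97) = 96, φ(98) = 42, φ(99) = 60, φ(100) = 40, φ(101) = 100, φ(102) = 32, φ(103) = 102, φ(104) = 48, φ(105) = 48, φ(106) = 52, φ(107) = 106, φ(108) = 36, φ(109) = 108, φ(110) = 40, φ(111) = 72, φ(112) = 48, φ(113) = 112, φ(114) = 36, φ(115) = 88, φ(116) = 56, φ(117) = 72, φ(118) = 58, φ(119) = 96, φ(120) = 32, φ(121) = 110, φ(122) = 60, φ(123) = 80, φ(124) = 60, φ(125) = 100, φ(126) = 36, φ(127) = 126, φ(128) = 64, φ(129) = 84, φ(130) = 48, φ(131) = 130, φ(132) = 40, φ(133) = 108, φ(134) = 66, φ(135) = 72, φ(136) = 64, φ(137) = 136, φ(138) = 44, φ(139) = 138, φ(140) = 48. Summing all 140 values: 6000. (Average order: Σ_{n ≤ x} φ(n) ~ (3/π²) x². For x = 140, (3/π²)·140² ≈ 5957.69.)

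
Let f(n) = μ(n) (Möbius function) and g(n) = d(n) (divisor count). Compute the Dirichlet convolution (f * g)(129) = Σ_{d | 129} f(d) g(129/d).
(μ * d)(129) = 1

Divisors of 129: [1, 3, 43, 129]. For each d | 129:
  d = 1: μ(1) · d(129/1) = 1 · 4 = 4
  d = 3: μ(3) · d(129/3) = -1 · 2 = -2
  d = 43: μ(43) · d(129/43) = -1 · 2 = -2
  d = 129: μ(129) · d(129/129) = 1 · 1 = 1
Summing: (μ * d)(129) = 4 + -2 + -2 + 1 = 1.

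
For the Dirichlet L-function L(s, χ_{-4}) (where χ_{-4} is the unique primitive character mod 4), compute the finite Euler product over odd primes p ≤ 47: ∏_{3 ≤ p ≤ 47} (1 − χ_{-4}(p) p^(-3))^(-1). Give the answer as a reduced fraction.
∏ = 5542372783760447569145696690995330585/5720007308274565543266215981884637184

The odd primes p ≤ 47 are [3, 5, 7, 11, 13, 17, 19, 23, 29, 31, 37, 41, 43, 47]. For each, χ(p) = 1 if p ≡ 1 mod 4, χ(p) = −1 if p ≡ 3 mod 4. Taking (1 − χ(p)/p^3)^(-1) = p^3/(p^3 − χ(p)): (1 − (-1)/3^3)^(-1) · (1 − (1)/5^3)^(-1) · (1 − (-1)/7^3)^(-1) · (1 − (-1)/11^3)^(-1) · (1 − (1)/13^3)^(-1) · (1 − (1)/17^3)^(-1) · (1 − (-1)/19^3)^(-1) · (1 − (-1)/23^3)^(-1) · (1 − (1)/29^3)^(-1) · (1 − (-1)/31^3)^(-1) · (1 − (1)/37^3)^(-1) · (1 − (1)/41^3)^(-1) · (1 − (-1)/43^3)^(-1) · (1 − (-1)/47^3)^(-1) = 5542372783760447569145696690995330585/5720007308274565543266215981884637184.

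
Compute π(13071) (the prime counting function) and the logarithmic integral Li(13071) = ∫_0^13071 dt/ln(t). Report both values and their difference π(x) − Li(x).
π(13071) = 1556;  Li(13071) ≈ 1574.60;  π(x) − Li(x) ≈ -18.60.

Direct count of primes ≤ 13071 gives π(13071) = 1556. Numerical evaluation of the logarithmic integral gives Li(13071) ≈ 1574.60. The difference π(x) − Li(x) ≈ -18.60 is typically negative for small/moderate x (Li(x) overestimates), though Littlewood's theorem shows this sign changes infinitely often.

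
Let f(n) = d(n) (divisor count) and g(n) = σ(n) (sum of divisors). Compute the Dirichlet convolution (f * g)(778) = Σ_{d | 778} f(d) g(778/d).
(d * σ)(778) = 1960

Divisors of 778: [1, 2, 389, 778]. For each d | 778:
  d = 1: d(1) · σ(778/1) = 1 · 1170 = 1170
  d = 2: d(2) · σ(778/2) = 2 · 390 = 780
  d = 389: d(389) · σ(778/389) = 2 · 3 = 6
  d = 778: d(778) · σ(778/778) = 4 · 1 = 4
Summing: (d * σ)(778) = 1170 + 780 + 6 + 4 = 1960.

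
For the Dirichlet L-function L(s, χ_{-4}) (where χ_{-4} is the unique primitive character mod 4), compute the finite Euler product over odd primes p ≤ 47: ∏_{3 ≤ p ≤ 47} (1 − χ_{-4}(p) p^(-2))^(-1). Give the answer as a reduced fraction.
∏ = 114726379539814929565547/125247697987829760000000

The odd primes p ≤ 47 are [3, 5, 7, 11, 13, 17, 19, 23, 29, 31, 37, 41, 43, 47]. For each, χ(p) = 1 if p ≡ 1 mod 4, χ(p) = −1 if p ≡ 3 mod 4. Taking (1 − χ(p)/p^2)^(-1) = p^2/(p^2 − χ(p)): (1 − (-1)/3^2)^(-1) · (1 − (1)/5^2)^(-1) · (1 − (-1)/7^2)^(-1) · (1 − (-1)/11^2)^(-1) · (1 − (1)/13^2)^(-1) · (1 − (1)/17^2)^(-1) · (1 − (-1)/19^2)^(-1) · (1 − (-1)/23^2)^(-1) · (1 − (1)/29^2)^(-1) · (1 − (-1)/31^2)^(-1) · (1 − (1)/37^2)^(-1) · (1 − (1)/41^2)^(-1) · (1 − (-1)/43^2)^(-1) · (1 − (-1)/47^2)^(-1) = 114726379539814929565547/125247697987829760000000.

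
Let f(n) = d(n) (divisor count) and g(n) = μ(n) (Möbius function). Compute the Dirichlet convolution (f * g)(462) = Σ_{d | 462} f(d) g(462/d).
(d * μ)(462) = 1

Divisors of 462: [1, 2, 3, 6, 7, 11, 14, 21, 22, 33, 42, 66, 77, 154, 231, 462]. For each d | 462:
  d = 1: d(1) · μ(462/1) = 1 · 1 = 1
  d = 2: d(2) · μ(462/2) = 2 · -1 = -2
  d = 3: d(3) · μ(462/3) = 2 · -1 = -2
  d = 6: d(6) · μ(462/6) = 4 · 1 = 4
  d = 7: d(7) · μ(462/7) = 2 · -1 = -2
  d = 11: d(11) · μ(462/11) = 2 · -1 = -2
  d = 14: d(14) · μ(462/14) = 4 · 1 = 4
  d = 21: d(21) · μ(462/21) = 4 · 1 = 4
  d = 22: d(22) · μ(462/22) = 4 · 1 = 4
  d = 33: d(33) · μ(462/33) = 4 · 1 = 4
  d = 42: d(42) · μ(462/42) = 8 · -1 = -8
  d = 66: d(66) · μ(462/66) = 8 · -1 = -8
  d = 77: d(77) · μ(462/77) = 4 · 1 = 4
  d = 154: d(154) · μ(462/154) = 8 · -1 = -8
  d = 231: d(231) · μ(462/231) = 8 · -1 = -8
  d = 462: d(462) · μ(462/462) = 16 · 1 = 16
Summing: (d * μ)(462) = 1 + -2 + -2 + 4 + -2 + -2 + 4 + 4 + 4 + 4 + -8 + -8 + 4 + -8 + -8 + 16 = 1.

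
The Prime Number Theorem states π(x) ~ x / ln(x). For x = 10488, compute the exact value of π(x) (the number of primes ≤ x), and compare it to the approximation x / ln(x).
π(10488) = 1283;  x/ln(x) ≈ 1132.86;  relative error ≈ 11.70%.

Directly count primes up to 10488: π(10488) = 1283. The PNT approximation gives 10488/ln(10488) ≈ 10488/9.25799 ≈ 1132.86. Relative error (π(x) − x/ln(x)) / π(x) ≈ 11.70%; the approximation is known to undercount slightly (Li(x) is a better estimate).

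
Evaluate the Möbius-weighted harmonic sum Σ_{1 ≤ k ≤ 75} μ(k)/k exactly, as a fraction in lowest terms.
Σ μ(k)/k = -7431196043498463691814948/581852579989271773580304621

Values of μ(k) for 1 ≤ k ≤ 75: μ(1) = 1, μ(2) = -1, μ(3) = -1, μ(5) = -1, μ(6) = 1, μ(7) = -1, μ(10) = 1, μ(11) = -1, μ(13) = -1, μ(14) = 1, μ(15) = 1, μ(17) = -1, μ(19) = -1, μ(21) = 1, μ(22) = 1, μ(23) = -1, μ(26) = 1, μ(29) = -1, μ(30) = -1, μ(31) = -1, μ(33) = 1, μ(34) = 1, μ(35) = 1, μ(37) = -1, μ(38) = 1, μ(39) = 1, μ(41) = -1, μ(42) = -1, μ(43) = -1, μ(46) = 1, μ(47) = -1, μ(51) = 1, μ(53) = -1, μ(55) = 1, μ(57) = 1, μ(58) = 1, μ(59) = -1, μ(61) = -1, μ(62) = 1, μ(65) = 1, μ(66) = -1, μ(67) = -1, μ(69) = 1, μ(70) = -1, μ(71) = -1, μ(73) = -1, μ(74) = 1, with μ = 0 on non-squarefree integers. Summing μ(k)/k for k where μ(k) ≠ 0 gives -7431196043498463691814948/581852579989271773580304621 ≈ -0.0128. (PNT ⟺ this sum → 0 as n → ∞.)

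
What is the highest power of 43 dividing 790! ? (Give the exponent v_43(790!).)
v_43(790!) = 18

Legendre's formula: v_p(n!) = Σ_{k ≥ 1} ⌊n / p^k⌋. For p = 43, n = 790, the terms are:
  ⌊790/43^1⌋ = ⌊790/43⌋ = 18
(the next term ⌊790/43^2⌋ = 0, terminating the sum). Summing: v_43(790!) = 18 = 18.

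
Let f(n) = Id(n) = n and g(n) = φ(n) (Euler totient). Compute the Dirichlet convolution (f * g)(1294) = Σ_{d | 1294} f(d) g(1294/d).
(Id * φ)(1294) = 3879

Divisors of 1294: [1, 2, 647, 1294]. For each d | 1294:
  d = 1: Id(1) · φ(1294/1) = 1 · 646 = 646
  d = 2: Id(2) · φ(1294/2) = 2 · 646 = 1292
  d = 647: Id(647) · φ(1294/647) = 647 · 1 = 647
  d = 1294: Id(1294) · φ(1294/1294) = 1294 · 1 = 1294
Summing: (Id * φ)(1294) = 646 + 1292 + 647 + 1294 = 3879.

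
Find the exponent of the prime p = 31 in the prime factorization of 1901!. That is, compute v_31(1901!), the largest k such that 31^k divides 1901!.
v_31(1901!) = 62

Legendre's formula: v_p(n!) = Σ_{k ≥ 1} ⌊n / p^k⌋. For p = 31, n = 1901, the terms are:
  ⌊1901/31^1⌋ = ⌊1901/31⌋ = 61
  ⌊1901/31^2⌋ = ⌊1901/961⌋ = 1
(the next term ⌊1901/31^3⌋ = 0, terminating the sum). Summing: v_31(1901!) = 61 + 1 = 62.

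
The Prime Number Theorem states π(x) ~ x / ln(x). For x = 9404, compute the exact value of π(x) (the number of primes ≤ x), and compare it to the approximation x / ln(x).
π(9404) = 1163;  x/ln(x) ≈ 1027.88;  relative error ≈ 11.62%.

Directly count primes up to 9404: π(9404) = 1163. The PNT approximation gives 9404/ln(9404) ≈ 9404/9.14889 ≈ 1027.88. Relative error (π(x) − x/ln(x)) / π(x) ≈ 11.62%; the approximation is known to undercount slightly (Li(x) is a better estimate).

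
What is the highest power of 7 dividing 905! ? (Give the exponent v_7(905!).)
v_7(905!) = 149

Legendre's formula: v_p(n!) = Σ_{k ≥ 1} ⌊n / p^k⌋. For p = 7, n = 905, the terms are:
  ⌊905/7^1⌋ = ⌊905/7⌋ = 129
  ⌊905/7^2⌋ = ⌊905/49⌋ = 18
  ⌊905/7^3⌋ = ⌊905/343⌋ = 2
(the next term ⌊905/7^4⌋ = 0, terminating the sum). Summing: v_7(905!) = 129 + 18 + 2 = 149.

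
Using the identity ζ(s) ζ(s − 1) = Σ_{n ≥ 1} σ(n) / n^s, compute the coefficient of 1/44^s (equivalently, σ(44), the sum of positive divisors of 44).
σ(44) = 84

In the product (Σ m^0/m^s)(Σ k / k^s) = Σ (Σ_{d | n} d) / n^s, the coefficient of 1/n^s is σ(n) = Σ_{d | n} d. For n = 44, divisors are [1, 2, 4, 11, 22, 44]; summing: σ(44) = 84.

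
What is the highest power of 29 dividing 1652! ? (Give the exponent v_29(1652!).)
v_29(1652!) = 57

Legendre's formula: v_p(n!) = Σ_{k ≥ 1} ⌊n / p^k⌋. For p = 29, n = 1652, the terms are:
  ⌊1652/29^1⌋ = ⌊1652/29⌋ = 56
  ⌊1652/29^2⌋ = ⌊1652/841⌋ = 1
(the next term ⌊1652/29^3⌋ = 0, terminating the sum). Summing: v_29(1652!) = 56 + 1 = 57.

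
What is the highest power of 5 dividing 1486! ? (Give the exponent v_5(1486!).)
v_5(1486!) = 369

Legendre's formula: v_p(n!) = Σ_{k ≥ 1} ⌊n / p^k⌋. For p = 5, n = 1486, the terms are:
  ⌊1486/5^1⌋ = ⌊1486/5⌋ = 297
  ⌊1486/5^2⌋ = ⌊1486/25⌋ = 59
  ⌊1486/5^3⌋ = ⌊1486/125⌋ = 11
  ⌊1486/5^4⌋ = ⌊1486/625⌋ = 2
(the next term ⌊1486/5^5⌋ = 0, terminating the sum). Summing: v_5(1486!) = 297 + 59 + 11 + 2 = 369.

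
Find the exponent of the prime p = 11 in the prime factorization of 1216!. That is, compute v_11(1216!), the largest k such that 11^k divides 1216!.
v_11(1216!) = 120

Legendre's formula: v_p(n!) = Σ_{k ≥ 1} ⌊n / p^k⌋. For p = 11, n = 1216, the terms are:
  ⌊1216/11^1⌋ = ⌊1216/11⌋ = 110
  ⌊1216/11^2⌋ = ⌊1216/121⌋ = 10
(the next term ⌊1216/11^3⌋ = 0, terminating the sum). Summing: v_11(1216!) = 110 + 10 = 120.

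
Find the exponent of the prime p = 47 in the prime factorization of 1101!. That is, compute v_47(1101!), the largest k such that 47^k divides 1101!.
v_47(1101!) = 23

Legendre's formula: v_p(n!) = Σ_{k ≥ 1} ⌊n / p^k⌋. For p = 47, n = 1101, the terms are:
  ⌊1101/47^1⌋ = ⌊1101/47⌋ = 23
(the next term ⌊1101/47^2⌋ = 0, terminating the sum). Summing: v_47(1101!) = 23 = 23.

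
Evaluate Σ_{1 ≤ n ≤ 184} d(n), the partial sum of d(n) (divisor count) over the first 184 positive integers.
Σ_{n ≤ 184} d(n) = 993

Compute d(n) for each 1 ≤ n ≤ 184: d(1) = 1, d(2) = 2, d(3) = 2, d(4) = 3, d(5) = 2, d(6) = 4, d(7) = 2, d(8) = 4, d(9) = 3, d(10) = 4, d(11) = 2, d(12) = 6, d(13) = 2, d(14) = 4, d(15) = 4, d(16) = 5, d(17) = 2, d(18) = 6, d(19) = 2, d(20) = 6, d(21) = 4, d(22) = 4, d(23) = 2, d(24) = 8, d(25) = 3, d(26) = 4, d(27) = 4, d(28) = 6, d(29) = 2, d(30) = 8, d(31) = 2, d(32) = 6, d(33) = 4, d(34) = 4, d(35) = 4, d(36) = 9, d(37) = 2, d(38) = 4, d(39) = 4, d(40) = 8, d(41) = 2, d(42) = 8, d(43) = 2, d(44) = 6, d(45) = 6, d(46) = 4, d(47) = 2, d(48) = 10, d(49) = 3, d(50) = 6, d(51) = 4, d(52) = 6, d(53) = 2, d(54) = 8, d(55) = 4, d(56) = 8, d(57) = 4, d(58) = 4, d(59) = 2, d(60) = 12, d(61) = 2, d(62) = 4, d(63) = 6, d(64) = 7, d(65) = 4, d(66) = 8, d(67) = 2, d(68) = 6, d(69) = 4, d(70) = 8, d(71) = 2, d(72) = 12, d(73) = 2, d(74) = 4, d(75) = 6, d(76) = 6, d(77) = 4, d(78) = 8, d(79) = 2, d(80) = 10, d(81) = 5, d(82) = 4, d(83) = 2, d(84) = 12, d(85) = 4, d(86) = 4, d(87) = 4, d(88) = 8, d(89) = 2, d(90) = 12, d(91) = 4, d(92) = 6, d(93) = 4, d(94) = 4, d(95) = 4, d(96) = 12, d(97) = 2, d(98) = 6, d(99) = 6, d(100) = 9, d(101) = 2, d(102) = 8, d(103) = 2, d(104) = 8, d(105) = 8, d(106) = 4, d(107) = 2, d(108) = 12, d(109) = 2, d(110) = 8, d(111) = 4, d(112) = 10, d(113) = 2, d(114) = 8, d(115) = 4, d(116) = 6, d(117) = 6, d(118) = 4, d(119) = 4, d(120) = 16, d(121) = 3, d(122) = 4, d(123) = 4, d(124) = 6, d(125) = 4, d(126) = 12, d(127) = 2, d(128) = 8, d(129) = 4, d(130) = 8, d(131) = 2, d(132) = 12, d(133) = 4, d(134) = 4, d(135) = 8, d(136) = 8, d(137) = 2, d(138) = 8, d(139) = 2, d(140) = 12, d(141) = 4, d(142) = 4, d(143) = 4, d(144) = 15, d(145) = 4, d(146) = 4, d(147) = 6, d(148) = 6, d(149) = 2, d(150) = 12, d(151) = 2, d(152) = 8, d(153) = 6, d(154) = 8, d(155) = 4, d(156) = 12, d(157) = 2, d(158) = 4, d(159) = 4, d(160) = 12, d(161) = 4, d(162) = 10, d(163) = 2, d(164) = 6, d(165) = 8, d(166) = 4, d(167) = 2, d(168) = 16, d(169) = 3, d(170) = 8, d(171) = 6, d(172) = 6, d(173) = 2, d(174) = 8, d(175) = 6, d(176) = 10, d(177) = 4, d(178) = 4, d(179) = 2, d(180) = 18, d(181) = 2, d(182) = 8, d(183) = 4, d(184) = 8. Summing all 184 values: 993. (Dirichlet's divisor formula: Σ_{n ≤ x} d(n) = x ln(x) + (2γ − 1) x + O(√x). For x = 184, the asymptotic estimate is ≈ 987.96.)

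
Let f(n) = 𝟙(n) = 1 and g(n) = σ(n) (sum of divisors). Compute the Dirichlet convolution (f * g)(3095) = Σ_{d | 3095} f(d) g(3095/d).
(𝟙 * σ)(3095) = 4347

Divisors of 3095: [1, 5, 619, 3095]. For each d | 3095:
  d = 1: 𝟙(1) · σ(3095/1) = 1 · 3720 = 3720
  d = 5: 𝟙(5) · σ(3095/5) = 1 · 620 = 620
  d = 619: 𝟙(619) · σ(3095/619) = 1 · 6 = 6
  d = 3095: 𝟙(3095) · σ(3095/3095) = 1 · 1 = 1
Summing: (𝟙 * σ)(3095) = 3720 + 620 + 6 + 1 = 4347.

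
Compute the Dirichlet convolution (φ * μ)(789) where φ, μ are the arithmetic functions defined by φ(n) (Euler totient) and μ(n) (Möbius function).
(φ * μ)(789) = 261

Divisors of 789: [1, 3, 263, 789]. For each d | 789:
  d = 1: φ(1) · μ(789/1) = 1 · 1 = 1
  d = 3: φ(3) · μ(789/3) = 2 · -1 = -2
  d = 263: φ(263) · μ(789/263) = 262 · -1 = -262
  d = 789: φ(789) · μ(789/789) = 524 · 1 = 524
Summing: (φ * μ)(789) = 1 + -2 + -262 + 524 = 261.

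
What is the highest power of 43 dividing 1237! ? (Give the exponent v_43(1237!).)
v_43(1237!) = 28

Legendre's formula: v_p(n!) = Σ_{k ≥ 1} ⌊n / p^k⌋. For p = 43, n = 1237, the terms are:
  ⌊1237/43^1⌋ = ⌊1237/43⌋ = 28
(the next term ⌊1237/43^2⌋ = 0, terminating the sum). Summing: v_43(1237!) = 28 = 28.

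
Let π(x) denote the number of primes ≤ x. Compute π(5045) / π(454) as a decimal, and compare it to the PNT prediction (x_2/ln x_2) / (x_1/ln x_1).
π(5045)/π(454) = 675/87 ≈ 7.7586;  PNT prediction ≈ 7.9739.

π(454) = 87 and π(5045) = 675, so π(5045)/π(454) ≈ 7.7586. The PNT-predicted ratio is (5045/ln(5045)) / (454/ln(454)) ≈ 7.9739. The two agree to within a few percent, as expected.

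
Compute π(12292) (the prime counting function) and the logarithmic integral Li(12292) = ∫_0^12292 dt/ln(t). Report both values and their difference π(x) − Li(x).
π(12292) = 1470;  Li(12292) ≈ 1492.15;  π(x) − Li(x) ≈ -22.15.

Direct count of primes ≤ 12292 gives π(12292) = 1470. Numerical evaluation of the logarithmic integral gives Li(12292) ≈ 1492.15. The difference π(x) − Li(x) ≈ -22.15 is typically negative for small/moderate x (Li(x) overestimates), though Littlewood's theorem shows this sign changes infinitely often.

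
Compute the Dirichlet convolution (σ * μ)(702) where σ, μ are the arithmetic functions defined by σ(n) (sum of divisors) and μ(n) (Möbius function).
(σ * μ)(702) = 702

Divisors of 702: [1, 2, 3, 6, 9, 13, 18, 26, 27, 39, 54, 78, 117, 234, 351, 702]. For each d | 702:
  d = 1: σ(1) · μ(702/1) = 1 · 0 = 0
  d = 2: σ(2) · μ(702/2) = 3 · 0 = 0
  d = 3: σ(3) · μ(702/3) = 4 · 0 = 0
  d = 6: σ(6) · μ(702/6) = 12 · 0 = 0
  d = 9: σ(9) · μ(702/9) = 13 · -1 = -13
  d = 13: σ(13) · μ(702/13) = 14 · 0 = 0
  d = 18: σ(18) · μ(702/18) = 39 · 1 = 39
  d = 26: σ(26) · μ(702/26) = 42 · 0 = 0
  d = 27: σ(27) · μ(702/27) = 40 · 1 = 40
  d = 39: σ(39) · μ(702/39) = 56 · 0 = 0
  d = 54: σ(54) · μ(702/54) = 120 · -1 = -120
  d = 78: σ(78) · μ(702/78) = 168 · 0 = 0
  d = 117: σ(117) · μ(702/117) = 182 · 1 = 182
  d = 234: σ(234) · μ(702/234) = 546 · -1 = -546
  d = 351: σ(351) · μ(702/351) = 560 · -1 = -560
  d = 702: σ(702) · μ(702/702) = 1680 · 1 = 1680
Summing: (σ * μ)(702) = 0 + 0 + 0 + 0 + -13 + 0 + 39 + 0 + 40 + 0 + -120 + 0 + 182 + -546 + -560 + 1680 = 702.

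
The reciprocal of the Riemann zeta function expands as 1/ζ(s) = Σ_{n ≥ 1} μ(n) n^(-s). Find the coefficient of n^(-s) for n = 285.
μ(285) = -1

Factor n = 285 = 3 · 5 · 19. μ(n) = 0 if any exponent ≥ 2 (not squarefree); otherwise μ(n) = (−1)^{ω(n)} where ω(n) is the number of distinct prime factors. Applying: μ(285) = -1.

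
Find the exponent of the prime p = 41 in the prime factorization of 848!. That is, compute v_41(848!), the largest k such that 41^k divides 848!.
v_41(848!) = 20

Legendre's formula: v_p(n!) = Σ_{k ≥ 1} ⌊n / p^k⌋. For p = 41, n = 848, the terms are:
  ⌊848/41^1⌋ = ⌊848/41⌋ = 20
(the next term ⌊848/41^2⌋ = 0, terminating the sum). Summing: v_41(848!) = 20 = 20.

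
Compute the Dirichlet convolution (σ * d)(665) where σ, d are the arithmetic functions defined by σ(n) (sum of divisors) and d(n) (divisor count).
(σ * d)(665) = 1760

Divisors of 665: [1, 5, 7, 19, 35, 95, 133, 665]. For each d | 665:
  d = 1: σ(1) · d(665/1) = 1 · 8 = 8
  d = 5: σ(5) · d(665/5) = 6 · 4 = 24
  d = 7: σ(7) · d(665/7) = 8 · 4 = 32
  d = 19: σ(19) · d(665/19) = 20 · 4 = 80
  d = 35: σ(35) · d(665/35) = 48 · 2 = 96
  d = 95: σ(95) · d(665/95) = 120 · 2 = 240
  d = 133: σ(133) · d(665/133) = 160 · 2 = 320
  d = 665: σ(665) · d(665/665) = 960 · 1 = 960
Summing: (σ * d)(665) = 8 + 24 + 32 + 80 + 96 + 240 + 320 + 960 = 1760.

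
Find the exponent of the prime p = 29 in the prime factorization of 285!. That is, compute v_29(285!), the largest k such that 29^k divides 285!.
v_29(285!) = 9

Legendre's formula: v_p(n!) = Σ_{k ≥ 1} ⌊n / p^k⌋. For p = 29, n = 285, the terms are:
  ⌊285/29^1⌋ = ⌊285/29⌋ = 9
(the next term ⌊285/29^2⌋ = 0, terminating the sum). Summing: v_29(285!) = 9 = 9.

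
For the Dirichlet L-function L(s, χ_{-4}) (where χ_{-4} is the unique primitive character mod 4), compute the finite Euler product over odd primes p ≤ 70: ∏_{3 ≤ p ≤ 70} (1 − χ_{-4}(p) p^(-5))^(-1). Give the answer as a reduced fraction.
∏ = 37979204647637350516760877329690181347337250286656304892593349955377546774080367593893487696930042429/38125690090169221251718118687086971940856605396725095947148046662410194981822835725803035469807616000

The odd primes p ≤ 70 are [3, 5, 7, 11, 13, 17, 19, 23, 29, 31, 37, 41, 43, 47, 53, 59, 61, 67]. For each, χ(p) = 1 if p ≡ 1 mod 4, χ(p) = −1 if p ≡ 3 mod 4. Taking (1 − χ(p)/p^5)^(-1) = p^5/(p^5 − χ(p)): (1 − (-1)/3^5)^(-1) · (1 − (1)/5^5)^(-1) · (1 − (-1)/7^5)^(-1) · (1 − (-1)/11^5)^(-1) · (1 − (1)/13^5)^(-1) · (1 − (1)/17^5)^(-1) · (1 − (-1)/19^5)^(-1) · (1 − (-1)/23^5)^(-1) · (1 − (1)/29^5)^(-1) · (1 − (-1)/31^5)^(-1) · (1 − (1)/37^5)^(-1) · (1 − (1)/41^5)^(-1) · (1 − (-1)/43^5)^(-1) · (1 − (-1)/47^5)^(-1) · (1 − (1)/53^5)^(-1) · (1 − (-1)/59^5)^(-1) · (1 − (1)/61^5)^(-1) · (1 − (-1)/67^5)^(-1) = 37979204647637350516760877329690181347337250286656304892593349955377546774080367593893487696930042429/38125690090169221251718118687086971940856605396725095947148046662410194981822835725803035469807616000.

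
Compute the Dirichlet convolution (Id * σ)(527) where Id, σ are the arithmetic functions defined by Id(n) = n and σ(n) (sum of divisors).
(Id * σ)(527) = 2205

Divisors of 527: [1, 17, 31, 527]. For each d | 527:
  d = 1: Id(1) · σ(527/1) = 1 · 576 = 576
  d = 17: Id(17) · σ(527/17) = 17 · 32 = 544
  d = 31: Id(31) · σ(527/31) = 31 · 18 = 558
  d = 527: Id(527) · σ(527/527) = 527 · 1 = 527
Summing: (Id * σ)(527) = 576 + 544 + 558 + 527 = 2205.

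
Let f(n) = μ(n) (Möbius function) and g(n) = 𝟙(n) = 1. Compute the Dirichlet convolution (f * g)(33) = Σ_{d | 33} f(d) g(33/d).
(μ * 𝟙)(33) = 0

Divisors of 33: [1, 3, 11, 33]. For each d | 33:
  d = 1: μ(1) · 𝟙(33/1) = 1 · 1 = 1
  d = 3: μ(3) · 𝟙(33/3) = -1 · 1 = -1
  d = 11: μ(11) · 𝟙(33/11) = -1 · 1 = -1
  d = 33: μ(33) · 𝟙(33/33) = 1 · 1 = 1
Summing: (μ * 𝟙)(33) = 1 + -1 + -1 + 1 = 0.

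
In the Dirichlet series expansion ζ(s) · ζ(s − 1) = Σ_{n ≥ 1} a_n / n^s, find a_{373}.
σ(373) = 374

In the product (Σ m^0/m^s)(Σ k / k^s) = Σ (Σ_{d | n} d) / n^s, the coefficient of 1/n^s is σ(n) = Σ_{d | n} d. For n = 373, divisors are [1, 373]; summing: σ(373) = 374.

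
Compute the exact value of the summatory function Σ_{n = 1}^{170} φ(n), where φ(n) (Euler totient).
Σ_{n ≤ 170} φ(n) = 8830

Compute φ(n) for each 1 ≤ n ≤ 170: φ(1) = 1, φ(2) = 1, φ(3) = 2, φ(4) = 2, φ(5) = 4, φ(6) = 2, φ(7) = 6, φ(8) = 4, φ(9) = 6, φ(10) = 4, φ(11) = 10, φ(12) = 4, φ(13) = 12, φ(14) = 6, φ(15) = 8, φ(16) = 8, φ(17) = 16, φ(18) = 6, φ(19) = 18, φ(20) = 8, φ(21) = 12, φ(22) = 10, φ(23) = 22, φ(24) = 8, φ(25) = 20, φ(26) = 12, φ(27) = 18, φ(28) = 12, φ(29) = 28, φ(30) = 8, φ(31) = 30, φ(32) = 16, φ(33) = 20, φ(34) = 16, φ(35) = 24, φ(36) = 12, φ(37) = 36, φ(38) = 18, φ(39) = 24, φ(40) = 16, φ(41) = 40, φ(42) = 12, φ(43) = 42, φ(44) = 20, φ(45) = 24, φ(46) = 22, φ(47) = 46, φ(48) = 16, φ(49) = 42, φ(50) = 20, φ(51) = 32, φ(52) = 24, φ(53) = 52, φ(54) = 18, φ(55) = 40, φ(56) = 24, φ(57) = 36, φ(58) = 28, φ(59) = 58, φ(60) = 16, φ(61) = 60, φ(62) = 30, φ(63) = 36, φ(64) = 32, φ(65) = 48, φ(66) = 20, φ(67) = 66, φ(68) = 32, φ(69) = 44, φ(70) = 24, φ(71) = 70, φ(72) = 24, φ(73) = 72, φ(74) = 36, φ(75) = 40, φ(76) = 36, φ(77) = 60, φ(78) = 24, φ(79) = 78, φ(80) = 32, φ(81) = 54, φ(82) = 40, φ(83) = 82, φ(84) = 24, φ(85) = 64, φ(86) = 42, φ(87) = 56, φ(88) = 40, φ(89) = 88, φ(90) = 24, φ(91) = 72, φ(92) = 44, φ(93) = 60, φ(94) = 46, φ(95) = 72, φ(96) = 32, φ(97) = 96, φ(98) = 42, φ(99) = 60, φ(100) = 40, φ(101) = 100, φ(102) = 32, φ(103) = 102, φ(104) = 48, φ(105) = 48, φ(106) = 52, φ(107) = 106, φ(108) = 36, φ(109) = 108, φ(110) = 40, φ(111) = 72, φ(112) = 48, φ(113) = 112, φ(114) = 36, φ(115) = 88, φ(116) = 56, φ(117) = 72, φ(118) = 58, φ(119) = 96, φ(120) = 32, φ(121) = 110, φ(122) = 60, φ(123) = 80, φ(124) = 60, φ(125) = 100, φ(126) = 36, φ(127) = 126, φ(128) = 64, φ(129) = 84, φ(130) = 48, φ(131) = 130, φ(132) = 40, φ(133) = 108, φ(134) = 66, φ(135) = 72, φ(136) = 64, φ(137) = 136, φ(138) = 44, φ(139) = 138, φ(140) = 48, φ(141) = 92, φ(142) = 70, φ(143) = 120, φ(144) = 48, φ(145) = 112, φ(146) = 72, φ(147) = 84, φ(148) = 72, φ(149) = 148, φ(150) = 40, φ(151) = 150, φ(152) = 72, φ(153) = 96, φ(154) = 60, φ(155) = 120, φ(156) = 48, φ(157) = 156, φ(158) = 78, φ(159) = 104, φ(160) = 64, φ(161) = 132, φ(162) = 54, φ(163) = 162, φ(164) = 80, φ(165) = 80, φ(166) = 82, φ(167) = 166, φ(168) = 48, φ(169) = 156, φ(170) = 64. Summing all 170 values: 8830. (Average order: Σ_{n ≤ x} φ(n) ~ (3/π²) x². For x = 170, (3/π²)·170² ≈ 8784.55.)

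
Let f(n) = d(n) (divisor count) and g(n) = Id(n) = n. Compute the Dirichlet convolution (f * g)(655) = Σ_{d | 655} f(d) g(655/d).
(d * Id)(655) = 931

Divisors of 655: [1, 5, 131, 655]. For each d | 655:
  d = 1: d(1) · Id(655/1) = 1 · 655 = 655
  d = 5: d(5) · Id(655/5) = 2 · 131 = 262
  d = 131: d(131) · Id(655/131) = 2 · 5 = 10
  d = 655: d(655) · Id(655/655) = 4 · 1 = 4
Summing: (d * Id)(655) = 655 + 262 + 10 + 4 = 931.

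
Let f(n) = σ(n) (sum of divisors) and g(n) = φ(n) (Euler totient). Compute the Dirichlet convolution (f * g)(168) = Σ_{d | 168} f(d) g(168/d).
(σ * φ)(168) = 2688

Divisors of 168: [1, 2, 3, 4, 6, 7, 8, 12, 14, 21, 24, 28, 42, 56, 84, 168]. For each d | 168:
  d = 1: σ(1) · φ(168/1) = 1 · 48 = 48
  d = 2: σ(2) · φ(168/2) = 3 · 24 = 72
  d = 3: σ(3) · φ(168/3) = 4 · 24 = 96
  d = 4: σ(4) · φ(168/4) = 7 · 12 = 84
  d = 6: σ(6) · φ(168/6) = 12 · 12 = 144
  d = 7: σ(7) · φ(168/7) = 8 · 8 = 64
  d = 8: σ(8) · φ(168/8) = 15 · 12 = 180
  d = 12: σ(12) · φ(168/12) = 28 · 6 = 168
  d = 14: σ(14) · φ(168/14) = 24 · 4 = 96
  d = 21: σ(21) · φ(168/21) = 32 · 4 = 128
  d = 24: σ(24) · φ(168/24) = 60 · 6 = 360
  d = 28: σ(28) · φ(168/28) = 56 · 2 = 112
  d = 42: σ(42) · φ(168/42) = 96 · 2 = 192
  d = 56: σ(56) · φ(168/56) = 120 · 2 = 240
  d = 84: σ(84) · φ(168/84) = 224 · 1 = 224
  d = 168: σ(168) · φ(168/168) = 480 · 1 = 480
Summing: (σ * φ)(168) = 48 + 72 + 96 + 84 + 144 + 64 + 180 + 168 + 96 + 128 + 360 + 112 + 192 + 240 + 224 + 480 = 2688.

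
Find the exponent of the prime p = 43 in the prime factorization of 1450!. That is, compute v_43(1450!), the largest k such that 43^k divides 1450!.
v_43(1450!) = 33

Legendre's formula: v_p(n!) = Σ_{k ≥ 1} ⌊n / p^k⌋. For p = 43, n = 1450, the terms are:
  ⌊1450/43^1⌋ = ⌊1450/43⌋ = 33
(the next term ⌊1450/43^2⌋ = 0, terminating the sum). Summing: v_43(1450!) = 33 = 33.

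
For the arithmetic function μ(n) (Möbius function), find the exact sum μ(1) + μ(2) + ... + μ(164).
Σ_{n ≤ 164} μ(n) = 0

Compute μ(n) for each 1 ≤ n ≤ 164: μ(1) = 1, μ(2) = -1, μ(3) = -1, μ(4) = 0, μ(5) = -1, μ(6) = 1, μ(7) = -1, μ(8) = 0, μ(9) = 0, μ(10) = 1, μ(11) = -1, μ(12) = 0, μ(13) = -1, μ(14) = 1, μ(15) = 1, μ(16) = 0, μ(17) = -1, μ(18) = 0, μ(19) = -1, μ(20) = 0, μ(21) = 1, μ(22) = 1, μ(23) = -1, μ(24) = 0, μ(25) = 0, μ(26) = 1, μ(27) = 0, μ(28) = 0, μ(29) = -1, μ(30) = -1, μ(31) = -1, μ(32) = 0, μ(33) = 1, μ(34) = 1, μ(35) = 1, μ(36) = 0, μ(37) = -1, μ(38) = 1, μ(39) = 1, μ(40) = 0, μ(41) = -1, μ(42) = -1, μ(43) = -1, μ(44) = 0, μ(45) = 0, μ(46) = 1, μ(47) = -1, μ(48) = 0, μ(49) = 0, μ(50) = 0, μ(51) = 1, μ(52) = 0, μ(53) = -1, μ(54) = 0, μ(55) = 1, μ(56) = 0, μ(57) = 1, μ(58) = 1, μ(59) = -1, μ(60) = 0, μ(61) = -1, μ(62) = 1, μ(63) = 0, μ(64) = 0, μ(65) = 1, μ(66) = -1, μ(67) = -1, μ(68) = 0, μ(69) = 1, μ(70) = -1, μ(71) = -1, μ(72) = 0, μ(73) = -1, μ(74) = 1, μ(75) = 0, μ(76) = 0, μ(77) = 1, μ(78) = -1, μ(79) = -1, μ(80) = 0, μ(81) = 0, μ(82) = 1, μ(83) = -1, μ(84) = 0, μ(85) = 1, μ(86) = 1, μ(87) = 1, μ(88) = 0, μ(89) = -1, μ(90) = 0, μ(91) = 1, μ(92) = 0, μ(93) = 1, μ(94) = 1, μ(95) = 1, μ(96) = 0, μ(97) = -1, μ(98) = 0, μ(99) = 0, μ(100) = 0, μ(101) = -1, μ(102) = -1, μ(103) = -1, μ(104) = 0, μ(105) = -1, μ(106) = 1, μ(107) = -1, μ(108) = 0, μ(109) = -1, μ(110) = -1, μ(111) = 1, μ(112) = 0, μ(113) = -1, μ(114) = -1, μ(115) = 1, μ(116) = 0, μ(117) = 0, μ(118) = 1, μ(119) = 1, μ(120) = 0, μ(121) = 0, μ(122) = 1, μ(123) = 1, μ(124) = 0, μ(125) = 0, μ(126) = 0, μ(127) = -1, μ(128) = 0, μ(129) = 1, μ(130) = -1, μ(131) = -1, μ(132) = 0, μ(133) = 1, μ(134) = 1, μ(135) = 0, μ(136) = 0, μ(137) = -1, μ(138) = -1, μ(139) = -1, μ(140) = 0, μ(141) = 1, μ(142) = 1, μ(143) = 1, μ(144) = 0, μ(145) = 1, μ(146) = 1, μ(147) = 0, μ(148) = 0, μ(149) = -1, μ(150) = 0, μ(151) = -1, μ(152) = 0, μ(153) = 0, μ(154) = -1, μ(155) = 1, μ(156) = 0, μ(157) = -1, μ(158) = 1, μ(159) = 1, μ(160) = 0, μ(161) = 1, μ(162) = 0, μ(163) = -1, μ(164) = 0. Summing all 164 values: 0. (Mertens function M(x) = Σ_{n ≤ x} μ(n); on average M(x) should be small (PNT ⟺ M(x) = o(x)).)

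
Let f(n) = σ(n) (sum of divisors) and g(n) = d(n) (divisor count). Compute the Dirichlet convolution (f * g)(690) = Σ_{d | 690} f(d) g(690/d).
(σ * d)(690) = 6240

Divisors of 690: [1, 2, 3, 5, 6, 10, 15, 23, 30, 46, 69, 115, 138, 230, 345, 690]. For each d | 690:
  d = 1: σ(1) · d(690/1) = 1 · 16 = 16
  d = 2: σ(2) · d(690/2) = 3 · 8 = 24
  d = 3: σ(3) · d(690/3) = 4 · 8 = 32
  d = 5: σ(5) · d(690/5) = 6 · 8 = 48
  d = 6: σ(6) · d(690/6) = 12 · 4 = 48
  d = 10: σ(10) · d(690/10) = 18 · 4 = 72
  d = 15: σ(15) · d(690/15) = 24 · 4 = 96
  d = 23: σ(23) · d(690/23) = 24 · 8 = 192
  d = 30: σ(30) · d(690/30) = 72 · 2 = 144
  d = 46: σ(46) · d(690/46) = 72 · 4 = 288
  d = 69: σ(69) · d(690/69) = 96 · 4 = 384
  d = 115: σ(115) · d(690/115) = 144 · 4 = 576
  d = 138: σ(138) · d(690/138) = 288 · 2 = 576
  d = 230: σ(230) · d(690/230) = 432 · 2 = 864
  d = 345: σ(345) · d(690/345) = 576 · 2 = 1152
  d = 690: σ(690) · d(690/690) = 1728 · 1 = 1728
Summing: (σ * d)(690) = 16 + 24 + 32 + 48 + 48 + 72 + 96 + 192 + 144 + 288 + 384 + 576 + 576 + 864 + 1152 + 1728 = 6240.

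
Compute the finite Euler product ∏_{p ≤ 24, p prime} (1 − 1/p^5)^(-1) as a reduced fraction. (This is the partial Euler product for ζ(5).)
∏ = 582482264223124461788463317320875/561738592476112179351889397970176

The primes p ≤ 24 are [2, 3, 5, 7, 11, 13, 17, 19, 23]. For each prime, (1 − 1/p^5)^(-1) = p^5 / (p^5 − 1). The product is (1 − 1/2^5)^(-1), (1 − 1/3^5)^(-1), (1 − 1/5^5)^(-1), (1 − 1/7^5)^(-1), (1 − 1/11^5)^(-1), (1 − 1/13^5)^(-1), (1 − 1/17^5)^(-1), (1 − 1/19^5)^(-1), (1 − 1/23^5)^(-1) = ∏ p^5 / (p^5 − 1) = 582482264223124461788463317320875/561738592476112179351889397970176.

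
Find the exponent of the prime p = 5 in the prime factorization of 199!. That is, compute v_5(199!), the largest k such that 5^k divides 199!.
v_5(199!) = 47

Legendre's formula: v_p(n!) = Σ_{k ≥ 1} ⌊n / p^k⌋. For p = 5, n = 199, the terms are:
  ⌊199/5^1⌋ = ⌊199/5⌋ = 39
  ⌊199/5^2⌋ = ⌊199/25⌋ = 7
  ⌊199/5^3⌋ = ⌊199/125⌋ = 1
(the next term ⌊199/5^4⌋ = 0, terminating the sum). Summing: v_5(199!) = 39 + 7 + 1 = 47.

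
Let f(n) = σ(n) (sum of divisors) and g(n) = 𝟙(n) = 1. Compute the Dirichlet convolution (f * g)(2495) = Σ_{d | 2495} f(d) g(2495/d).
(σ * 𝟙)(2495) = 3507

Divisors of 2495: [1, 5, 499, 2495]. For each d | 2495:
  d = 1: σ(1) · 𝟙(2495/1) = 1 · 1 = 1
  d = 5: σ(5) · 𝟙(2495/5) = 6 · 1 = 6
  d = 499: σ(499) · 𝟙(2495/499) = 500 · 1 = 500
  d = 2495: σ(2495) · 𝟙(2495/2495) = 3000 · 1 = 3000
Summing: (σ * 𝟙)(2495) = 1 + 6 + 500 + 3000 = 3507.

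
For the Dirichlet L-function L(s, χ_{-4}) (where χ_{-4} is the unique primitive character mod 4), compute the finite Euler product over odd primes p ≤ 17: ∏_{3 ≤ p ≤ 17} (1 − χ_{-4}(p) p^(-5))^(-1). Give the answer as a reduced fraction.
∏ = 995046576444811700184375/998883930440647295664128

The odd primes p ≤ 17 are [3, 5, 7, 11, 13, 17]. For each, χ(p) = 1 if p ≡ 1 mod 4, χ(p) = −1 if p ≡ 3 mod 4. Taking (1 − χ(p)/p^5)^(-1) = p^5/(p^5 − χ(p)): (1 − (-1)/3^5)^(-1) · (1 − (1)/5^5)^(-1) · (1 − (-1)/7^5)^(-1) · (1 − (-1)/11^5)^(-1) · (1 − (1)/13^5)^(-1) · (1 − (1)/17^5)^(-1) = 995046576444811700184375/998883930440647295664128.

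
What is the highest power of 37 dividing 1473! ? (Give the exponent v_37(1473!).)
v_37(1473!) = 40

Legendre's formula: v_p(n!) = Σ_{k ≥ 1} ⌊n / p^k⌋. For p = 37, n = 1473, the terms are:
  ⌊1473/37^1⌋ = ⌊1473/37⌋ = 39
  ⌊1473/37^2⌋ = ⌊1473/1369⌋ = 1
(the next term ⌊1473/37^3⌋ = 0, terminating the sum). Summing: v_37(1473!) = 39 + 1 = 40.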